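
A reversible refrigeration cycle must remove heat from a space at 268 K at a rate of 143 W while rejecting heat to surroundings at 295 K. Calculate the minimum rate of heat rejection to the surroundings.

Q̇_H ≈ 157 W

For a reversible cycle Q_H/Q_C = T_H/T_C, so Q_H = Q_C·T_H/T_C = 143 × 295.00/268.00 = 157 W.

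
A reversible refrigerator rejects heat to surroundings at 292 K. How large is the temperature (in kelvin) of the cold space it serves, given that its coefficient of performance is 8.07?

T_C ≈ 260 K

COP_R = T_C/(T_H − T_C) ⇒ T_C = T_H·COP_R/(1 + COP_R) = 292.00 × 8.07/(1 + 8.07) = 260 K.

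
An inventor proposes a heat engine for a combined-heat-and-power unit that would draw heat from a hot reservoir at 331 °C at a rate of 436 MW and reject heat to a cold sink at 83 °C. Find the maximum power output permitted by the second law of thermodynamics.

Ẇ_max ≈ 179 MW

T_H = 331 °C → 331 + 273.15 = 604.15 K.
T_C = 83 °C → 83 + 273.15 = 356.15 K.
By the Carnot theorem, η_max = 1 − T_C/T_H = 1 − 356.15/604.15 = 0.4105.
W_max = η_max · Q_H = 0.4105 × 436 = 179 MW.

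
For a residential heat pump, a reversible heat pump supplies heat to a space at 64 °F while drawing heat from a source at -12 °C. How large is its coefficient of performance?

COP_HP ≈ 9.770

T_H = 64 °F → (64 − 32) × 5/9 = 17.78 °C = 290.93 K.
T_C = -12 °C → -12 + 273.15 = 261.15 K.
For a reversible heat pump, COP_HP = T_H/(T_H − T_C) = 290.93/(290.93 − 261.15) = 9.770.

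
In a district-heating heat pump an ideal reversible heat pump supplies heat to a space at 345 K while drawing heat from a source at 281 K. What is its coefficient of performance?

COP_HP ≈ 5.39

For a reversible heat pump, COP_HP = T_H/(T_H − T_C) = 345.00/(345.00 − 281.00) = 5.39.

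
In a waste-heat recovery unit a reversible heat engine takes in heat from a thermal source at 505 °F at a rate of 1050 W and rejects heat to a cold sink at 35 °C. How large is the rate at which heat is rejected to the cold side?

T_H = 505 °F → (505 − 32) × 5/9 = 262.78 °C = 535.93 K.
T_C = 35 °C → 35 + 273.15 = 308.15 K.
Carnot efficiency: η = 1 − T_C/T_H = 1 − 308.15/535.93 = 0.4250.
For a reversible cycle Q_C/Q_H = T_C/T_H, so Q_C = 1050 × 308.15/535.93 = 603.7 W.

Q̇_C ≈ 603.7 W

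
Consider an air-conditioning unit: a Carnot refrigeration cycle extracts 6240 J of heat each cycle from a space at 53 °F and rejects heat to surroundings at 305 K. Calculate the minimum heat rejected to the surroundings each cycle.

Q_H ≈ 6680 J

T_C = 53 °F → (53 − 32) × 5/9 = 11.67 °C = 284.82 K.
For a reversible cycle Q_H/Q_C = T_H/T_C, so Q_H = Q_C·T_H/T_C = 6240 × 305.00/284.82 = 6680 J.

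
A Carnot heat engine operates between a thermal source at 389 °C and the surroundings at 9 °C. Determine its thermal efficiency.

T_H = 389 °C → 389 + 273.15 = 662.15 K.
T_C = 9 °C → 9 + 273.15 = 282.15 K.
Since the cycle is reversible, η = 1 − T_C/T_H = 1 − 282.15/662.15 = 0.5739.

η ≈ 0.5739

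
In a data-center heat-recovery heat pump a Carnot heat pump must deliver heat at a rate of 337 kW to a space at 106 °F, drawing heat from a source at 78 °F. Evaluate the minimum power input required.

Ẇ_in ≈ 16.7 kW

T_H = 106 °F → (106 − 32) × 5/9 = 41.11 °C = 314.26 K.
T_C = 78 °F → (78 − 32) × 5/9 = 25.56 °C = 298.71 K.
Reversible heating COP: COP_HP = T_H/(T_H − T_C) = 314.26/15.56 = 20.2025.
W = Q_H/COP_HP = 337/20.2025 = 16.7 kW.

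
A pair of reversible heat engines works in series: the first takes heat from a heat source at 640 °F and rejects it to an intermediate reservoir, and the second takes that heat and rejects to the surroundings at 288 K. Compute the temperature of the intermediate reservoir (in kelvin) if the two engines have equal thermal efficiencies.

T_m ≈ 419 K

T_H = 640 °F → (640 − 32) × 5/9 = 337.78 °C = 610.93 K.
Equal efficiencies require 1 − T_m/T_H = 1 − T_C/T_m, i.e. T_m/T_H = T_C/T_m, so T_m = √(T_H·T_C) = √(610.93 × 288.00) = 419 K.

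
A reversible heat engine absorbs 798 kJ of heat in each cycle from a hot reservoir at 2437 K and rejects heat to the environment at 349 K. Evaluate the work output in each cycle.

W ≈ 684 kJ

For a reversible engine, η = 1 − T_C/T_H = 1 − 349.00/2437.00 = 0.8568.
W = η·Q_H = 0.8568 × 798 = 684 kJ.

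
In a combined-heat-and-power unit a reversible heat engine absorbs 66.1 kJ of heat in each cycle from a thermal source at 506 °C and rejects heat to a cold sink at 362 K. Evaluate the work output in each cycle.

T_H = 506 °C → 506 + 273.15 = 779.15 K.
η_rev = 1 − T_C/T_H = 1 − 362.00/779.15 = 0.5354.
W = η·Q_H = 0.5354 × 66.1 = 35.39 kJ.

W ≈ 35.39 kJ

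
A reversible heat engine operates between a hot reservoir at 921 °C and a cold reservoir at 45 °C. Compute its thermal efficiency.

η ≈ 0.734

T_H = 921 °C → 921 + 273.15 = 1194.15 K.
T_C = 45 °C → 45 + 273.15 = 318.15 K.
Carnot efficiency: η = 1 − T_C/T_H = 1 − 318.15/1194.15 = 0.734.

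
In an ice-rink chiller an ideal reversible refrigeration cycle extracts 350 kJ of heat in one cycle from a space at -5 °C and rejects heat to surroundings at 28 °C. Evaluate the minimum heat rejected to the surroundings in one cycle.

Q_H ≈ 393 kJ

T_H = 28 °C → 28 + 273.15 = 301.15 K.
T_C = -5 °C → -5 + 273.15 = 268.15 K.
For a reversible cycle Q_H/Q_C = T_H/T_C, so Q_H = Q_C·T_H/T_C = 350 × 301.15/268.15 = 393 kJ.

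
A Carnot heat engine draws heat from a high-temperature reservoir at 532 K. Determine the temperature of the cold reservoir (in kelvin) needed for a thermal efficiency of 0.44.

From η = 1 − T_C/T_H, T_C = T_H·(1 − η) = 532.00 × (1 − 0.44) = 298 K.

T_C ≈ 298 K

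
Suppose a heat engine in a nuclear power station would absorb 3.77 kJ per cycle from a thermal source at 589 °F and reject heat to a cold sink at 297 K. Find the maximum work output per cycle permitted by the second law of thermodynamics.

W_max ≈ 1.848 kJ

T_H = 589 °F → (589 − 32) × 5/9 = 309.44 °C = 582.59 K.
The second-law ceiling is the Carnot efficiency, η_max = 1 − T_C/T_H = 1 − 297.00/582.59 = 0.4902.
W_max = η_max · Q_H = 0.4902 × 3.77 = 1.848 kJ.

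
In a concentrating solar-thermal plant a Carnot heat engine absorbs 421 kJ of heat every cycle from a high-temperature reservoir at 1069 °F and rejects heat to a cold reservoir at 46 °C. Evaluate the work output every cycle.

W ≈ 263 kJ

T_H = 1069 °F → (1069 − 32) × 5/9 = 576.11 °C = 849.26 K.
T_C = 46 °C → 46 + 273.15 = 319.15 K.
For a reversible engine, η = 1 − T_C/T_H = 1 − 319.15/849.26 = 0.6242.
W = η·Q_H = 0.6242 × 421 = 263 kJ.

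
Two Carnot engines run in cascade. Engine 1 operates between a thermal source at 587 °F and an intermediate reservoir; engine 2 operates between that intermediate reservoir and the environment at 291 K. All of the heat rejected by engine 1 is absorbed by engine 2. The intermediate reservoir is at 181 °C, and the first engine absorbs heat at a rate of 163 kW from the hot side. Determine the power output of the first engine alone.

Ẇ₁ ≈ 35.7 kW

T_H = 587 °F → (587 − 32) × 5/9 = 308.33 °C = 581.48 K.
T_m = 181 °C → 181 + 273.15 = 454.15 K.
First-stage efficiency η₁ = 1 − T_m/T_H = 1 − 454.15/581.48 = 0.2190.
W₁ = η₁·Q_H = 0.2190 × 163 = 35.7 kW.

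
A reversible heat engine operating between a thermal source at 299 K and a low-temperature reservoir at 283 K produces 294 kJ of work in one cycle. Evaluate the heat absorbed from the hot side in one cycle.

Q_H ≈ 5490 kJ

For a reversible engine, η = 1 − T_C/T_H = 1 − 283.00/299.00 = 0.0535.
Q_H = W/η = 294/0.0535 = 5490 kJ.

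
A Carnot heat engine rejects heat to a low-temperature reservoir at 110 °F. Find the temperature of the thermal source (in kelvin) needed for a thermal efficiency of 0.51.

T_H ≈ 646 K

T_C = 110 °F → (110 − 32) × 5/9 = 43.33 °C = 316.48 K.
From η = 1 − T_C/T_H, solving for T_H gives T_H = T_C/(1 − η) = 316.48/(1 − 0.51) = 646 K.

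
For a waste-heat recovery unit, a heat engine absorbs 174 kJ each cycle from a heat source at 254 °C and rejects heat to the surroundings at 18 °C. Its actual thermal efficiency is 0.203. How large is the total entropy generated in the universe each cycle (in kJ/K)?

ΔS_univ ≈ 0.146 kJ/K

T_H = 254 °C → 254 + 273.15 = 527.15 K.
T_C = 18 °C → 18 + 273.15 = 291.15 K.
W = η·Q_H = 0.203 × 174 = 35.32 kJ, so Q_C = Q_H − W = 138.7 kJ.
The hot reservoir loses entropy Q_H/T_H = 174/527.15 = 0.3301 kJ/K; the cold reservoir gains Q_C/T_C = 138.7/291.15 = 0.4763 kJ/K.
ΔS_univ = −Q_H/T_H + Q_C/T_C = 0.146 kJ/K (> 0, since η = 0.203 < η_Carnot = 0.448).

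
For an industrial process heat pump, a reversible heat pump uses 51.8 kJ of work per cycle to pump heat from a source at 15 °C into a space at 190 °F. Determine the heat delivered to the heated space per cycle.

T_H = 190 °F → (190 − 32) × 5/9 = 87.78 °C = 360.93 K.
T_C = 15 °C → 15 + 273.15 = 288.15 K.
COP_HP = T_H/(T_H − T_C) = 360.93/72.78 = 4.9593.
Q_H = COP_HP · W = 4.9593 × 51.8 = 257 kJ.

Q_H ≈ 257 kJ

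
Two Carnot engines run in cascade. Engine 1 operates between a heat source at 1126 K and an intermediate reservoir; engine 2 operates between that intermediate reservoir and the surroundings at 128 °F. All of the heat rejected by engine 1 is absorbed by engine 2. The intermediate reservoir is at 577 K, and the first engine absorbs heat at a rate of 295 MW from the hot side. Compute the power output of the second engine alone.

T_C = 128 °F → (128 − 32) × 5/9 = 53.33 °C = 326.48 K.
Heat entering the second stage: Q_m = Q_H·(T_m/T_H) = 295 × 577.00/1126.00 = 151 MW.
Second-stage efficiency η₂ = 1 − T_C/T_m = 1 − 326.48/577.00 = 0.4342, so W₂ = η₂·Q_m = 65.6 MW.

Ẇ₂ ≈ 65.6 MW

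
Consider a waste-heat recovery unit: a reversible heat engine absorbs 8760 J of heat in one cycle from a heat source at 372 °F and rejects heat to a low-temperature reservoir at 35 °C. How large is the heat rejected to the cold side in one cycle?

Q_C ≈ 5842 J

T_H = 372 °F → (372 − 32) × 5/9 = 188.89 °C = 462.04 K.
T_C = 35 °C → 35 + 273.15 = 308.15 K.
Since the cycle is reversible, η = 1 − T_C/T_H = 1 − 308.15/462.04 = 0.3331.
For a reversible cycle Q_C/Q_H = T_C/T_H, so Q_C = 8760 × 308.15/462.04 = 5842 J.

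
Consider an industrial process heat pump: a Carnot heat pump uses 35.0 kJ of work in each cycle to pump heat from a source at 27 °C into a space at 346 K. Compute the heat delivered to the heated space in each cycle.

T_C = 27 °C → 27 + 273.15 = 300.15 K.
COP_HP = T_H/(T_H − T_C) = 346.00/45.85 = 7.5463.
Q_H = COP_HP · W = 7.5463 × 35.0 = 264 kJ.

Q_H ≈ 264 kJ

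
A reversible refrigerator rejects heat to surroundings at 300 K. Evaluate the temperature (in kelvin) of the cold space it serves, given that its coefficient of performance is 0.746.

COP_R = T_C/(T_H − T_C) ⇒ T_C = T_H·COP_R/(1 + COP_R) = 300.00 × 0.746/(1 + 0.746) = 128 K.

T_C ≈ 128 K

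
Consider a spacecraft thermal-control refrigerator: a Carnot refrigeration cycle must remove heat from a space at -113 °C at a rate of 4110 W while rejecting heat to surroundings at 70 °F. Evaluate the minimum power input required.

Ẇ_in ≈ 3440 W

T_H = 70 °F → (70 − 32) × 5/9 = 21.11 °C = 294.26 K.
T_C = -113 °C → -113 + 273.15 = 160.15 K.
The reversible coefficient of performance is COP_R = T_C/(T_H − T_C) = 160.15/134.11 = 1.1942.
W = Q_C/COP_R = 4110/1.1942 = 3440 W.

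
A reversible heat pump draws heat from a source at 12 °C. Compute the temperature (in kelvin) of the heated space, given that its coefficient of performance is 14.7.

T_H ≈ 306.0 K

T_C = 12 °C → 12 + 273.15 = 285.15 K.
COP_HP = T_H/(T_H − T_C) ⇒ T_H = T_C·COP_HP/(COP_HP − 1) = 285.15 × 14.7/(14.7 − 1) = 306.0 K.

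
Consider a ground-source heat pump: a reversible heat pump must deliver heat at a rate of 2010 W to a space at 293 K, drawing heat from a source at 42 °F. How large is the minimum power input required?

T_C = 42 °F → (42 − 32) × 5/9 = 5.56 °C = 278.71 K.
Reversible heating COP: COP_HP = T_H/(T_H − T_C) = 293.00/14.29 = 20.4975.
W = Q_H/COP_HP = 2010/20.4975 = 98.1 W.

Ẇ_in ≈ 98.1 W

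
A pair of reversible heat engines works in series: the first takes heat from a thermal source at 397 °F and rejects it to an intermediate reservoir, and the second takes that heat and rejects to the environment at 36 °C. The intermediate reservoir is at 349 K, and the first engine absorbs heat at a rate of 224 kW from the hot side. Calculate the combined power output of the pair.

Ẇ_total ≈ 78.50 kW

T_H = 397 °F → (397 − 32) × 5/9 = 202.78 °C = 475.93 K.
T_C = 36 °C → 36 + 273.15 = 309.15 K.
Two reversible stages in series are equivalent to a single Carnot engine between T_H and T_C, so η_total = 1 − T_C/T_H = 1 − 309.15/475.93 = 0.3504.
W_total = η_total · Q_H = 0.3504 × 224 = 78.50 kW.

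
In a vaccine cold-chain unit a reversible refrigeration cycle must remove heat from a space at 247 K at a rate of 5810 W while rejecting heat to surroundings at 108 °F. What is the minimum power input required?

T_H = 108 °F → (108 − 32) × 5/9 = 42.22 °C = 315.37 K.
For a reversible refrigerator, COP_R = T_C/(T_H − T_C) = 247.00/68.37 = 3.6126.
W = Q_C/COP_R = 5810/3.6126 = 1610 W.

Ẇ_in ≈ 1610 W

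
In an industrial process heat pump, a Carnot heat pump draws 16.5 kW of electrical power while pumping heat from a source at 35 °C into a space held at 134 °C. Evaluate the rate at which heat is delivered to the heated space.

Q̇_H ≈ 67.9 kW

T_H = 134 °C → 134 + 273.15 = 407.15 K.
T_C = 35 °C → 35 + 273.15 = 308.15 K.
The Carnot heat-pump COP is COP_HP = T_H/(T_H − T_C) = 407.15/99.00 = 4.1126.
Q_H = COP_HP · W = 4.1126 × 16.5 = 67.9 kW.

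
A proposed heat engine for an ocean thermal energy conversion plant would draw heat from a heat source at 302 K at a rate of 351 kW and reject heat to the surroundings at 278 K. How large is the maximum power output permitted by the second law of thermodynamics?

Ẇ_max ≈ 27.9 kW

The second-law ceiling is the Carnot efficiency, η_max = 1 − T_C/T_H = 1 − 278.00/302.00 = 0.0795.
W_max = η_max · Q_H = 0.0795 × 351 = 27.9 kW.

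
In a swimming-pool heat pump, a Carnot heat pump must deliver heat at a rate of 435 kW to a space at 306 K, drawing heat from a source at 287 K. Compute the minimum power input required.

Ẇ_in ≈ 27.01 kW

Reversible heating COP: COP_HP = T_H/(T_H − T_C) = 306.00/19.00 = 16.1053.
W = Q_H/COP_HP = 435/16.1053 = 27.01 kW.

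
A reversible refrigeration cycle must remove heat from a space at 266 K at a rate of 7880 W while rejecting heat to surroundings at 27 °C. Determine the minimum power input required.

T_H = 27 °C → 27 + 273.15 = 300.15 K.
COP_R = T_C/(T_H − T_C) = 266.00/34.15 = 7.7892.
W = Q_C/COP_R = 7880/7.7892 = 1010 W.

Ẇ_in ≈ 1010 W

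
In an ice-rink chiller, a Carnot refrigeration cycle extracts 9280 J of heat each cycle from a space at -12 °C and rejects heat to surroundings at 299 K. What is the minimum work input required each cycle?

W_in ≈ 1350 J

T_C = -12 °C → -12 + 273.15 = 261.15 K.
For a reversible refrigerator, COP_R = T_C/(T_H − T_C) = 261.15/37.85 = 6.8996.
W = Q_C/COP_R = 9280/6.8996 = 1350 J.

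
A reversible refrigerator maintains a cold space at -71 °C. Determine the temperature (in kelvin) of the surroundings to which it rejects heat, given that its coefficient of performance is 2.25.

T_C = -71 °C → -71 + 273.15 = 202.15 K.
COP_R = T_C/(T_H − T_C) ⇒ T_H = T_C·(1 + 1/COP_R) = 202.15 × (1 + 1/2.25) = 292 K.

T_H ≈ 292 K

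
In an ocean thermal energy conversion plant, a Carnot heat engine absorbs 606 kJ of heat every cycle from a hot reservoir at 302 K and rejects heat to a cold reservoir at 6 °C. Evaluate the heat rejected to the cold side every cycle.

T_C = 6 °C → 6 + 273.15 = 279.15 K.
Since the cycle is reversible, η = 1 − T_C/T_H = 1 − 279.15/302.00 = 0.0757.
For a reversible cycle Q_C/Q_H = T_C/T_H, so Q_C = 606 × 279.15/302.00 = 560 kJ.

Q_C ≈ 560 kJ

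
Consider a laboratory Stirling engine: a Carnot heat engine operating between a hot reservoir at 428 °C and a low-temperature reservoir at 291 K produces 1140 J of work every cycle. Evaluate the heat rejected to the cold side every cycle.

T_H = 428 °C → 428 + 273.15 = 701.15 K.
η_rev = 1 − T_C/T_H = 1 − 291.00/701.15 = 0.5850.
Since Q_C/Q_H = T_C/T_H and Q_H = W/η, Q_C = W·T_C/(T_H − T_C) = 1140 × 291.00/410.15 = 808.8 J.

Q_C ≈ 808.8 J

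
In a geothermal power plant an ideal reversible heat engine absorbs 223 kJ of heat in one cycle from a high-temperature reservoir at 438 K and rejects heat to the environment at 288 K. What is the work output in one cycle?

W ≈ 76.4 kJ

Since the cycle is reversible, η = 1 − T_C/T_H = 1 − 288.00/438.00 = 0.3425.
W = η·Q_H = 0.3425 × 223 = 76.4 kJ.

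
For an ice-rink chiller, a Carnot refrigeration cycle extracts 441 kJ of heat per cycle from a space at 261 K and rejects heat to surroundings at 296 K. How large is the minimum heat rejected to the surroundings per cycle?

Q_H ≈ 500 kJ

For a reversible cycle Q_H/Q_C = T_H/T_C, so Q_H = Q_C·T_H/T_C = 441 × 296.00/261.00 = 500 kJ.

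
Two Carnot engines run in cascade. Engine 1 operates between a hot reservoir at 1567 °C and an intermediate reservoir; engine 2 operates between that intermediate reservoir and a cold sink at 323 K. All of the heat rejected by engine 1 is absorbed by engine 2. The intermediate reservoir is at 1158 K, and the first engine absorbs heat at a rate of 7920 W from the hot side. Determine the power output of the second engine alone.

T_H = 1567 °C → 1567 + 273.15 = 1840.15 K.
Heat entering the second stage: Q_m = Q_H·(T_m/T_H) = 7920 × 1158.00/1840.15 = 4984 W.
Second-stage efficiency η₂ = 1 − T_C/T_m = 1 − 323.00/1158.00 = 0.7211, so W₂ = η₂·Q_m = 3594 W.

Ẇ₂ ≈ 3594 W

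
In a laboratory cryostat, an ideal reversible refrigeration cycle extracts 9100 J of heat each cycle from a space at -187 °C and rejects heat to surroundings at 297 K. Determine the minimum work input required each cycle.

T_C = -187 °C → -187 + 273.15 = 86.15 K.
Carnot COP: COP_R = T_C/(T_H − T_C) = 86.15/210.85 = 0.4086.
W = Q_C/COP_R = 9100/0.4086 = 22270 J.

W_in ≈ 22270 J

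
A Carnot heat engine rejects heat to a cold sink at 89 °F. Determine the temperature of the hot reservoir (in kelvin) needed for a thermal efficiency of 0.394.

T_C = 89 °F → (89 − 32) × 5/9 = 31.67 °C = 304.82 K.
From η = 1 − T_C/T_H, solving for T_H gives T_H = T_C/(1 − η) = 304.82/(1 − 0.394) = 503 K.

T_H ≈ 503 K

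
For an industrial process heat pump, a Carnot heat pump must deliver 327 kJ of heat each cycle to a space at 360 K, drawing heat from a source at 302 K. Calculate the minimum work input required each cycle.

W_in ≈ 52.7 kJ

COP_HP = T_H/(T_H − T_C) = 360.00/58.00 = 6.2069.
W = Q_H/COP_HP = 327/6.2069 = 52.7 kJ.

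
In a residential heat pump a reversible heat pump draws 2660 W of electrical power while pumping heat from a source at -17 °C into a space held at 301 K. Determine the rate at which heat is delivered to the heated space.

T_C = -17 °C → -17 + 273.15 = 256.15 K.
Reversible heating COP: COP_HP = T_H/(T_H − T_C) = 301.00/44.85 = 6.7113.
Q_H = COP_HP · W = 6.7113 × 2660 = 17850 W.

Q̇_H ≈ 17850 W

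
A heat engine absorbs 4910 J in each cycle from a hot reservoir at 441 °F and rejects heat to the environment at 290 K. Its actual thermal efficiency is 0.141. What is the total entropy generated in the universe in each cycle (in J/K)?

T_H = 441 °F → (441 − 32) × 5/9 = 227.22 °C = 500.37 K.
W = η·Q_H = 0.141 × 4910 = 692.3 J, so Q_C = Q_H − W = 4218 J.
Reservoir entropy changes: ΔS_H = −Q_H/T_H = −4910/500.37 = -9.813 J/K and ΔS_C = +Q_C/T_C = 4218/290.00 = 14.54 J/K.
ΔS_univ = −Q_H/T_H + Q_C/T_C = 4.731 J/K (> 0, since η = 0.141 < η_Carnot = 0.420).

ΔS_univ ≈ 4.731 J/K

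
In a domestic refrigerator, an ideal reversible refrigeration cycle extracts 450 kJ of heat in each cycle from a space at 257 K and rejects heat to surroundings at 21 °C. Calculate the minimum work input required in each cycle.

T_H = 21 °C → 21 + 273.15 = 294.15 K.
The reversible coefficient of performance is COP_R = T_C/(T_H − T_C) = 257.00/37.15 = 6.9179.
W = Q_C/COP_R = 450/6.9179 = 65.0 kJ.

W_in ≈ 65.0 kJ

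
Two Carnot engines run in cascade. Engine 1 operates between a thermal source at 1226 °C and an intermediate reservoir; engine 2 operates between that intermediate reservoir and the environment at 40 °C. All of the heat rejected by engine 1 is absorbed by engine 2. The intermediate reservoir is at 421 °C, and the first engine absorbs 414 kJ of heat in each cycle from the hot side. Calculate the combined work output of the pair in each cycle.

W_total ≈ 328 kJ

T_H = 1226 °C → 1226 + 273.15 = 1499.15 K.
T_C = 40 °C → 40 + 273.15 = 313.15 K.
Two reversible stages in series are equivalent to a single Carnot engine between T_H and T_C, so η_total = 1 − T_C/T_H = 1 − 313.15/1499.15 = 0.7911.
W_total = η_total · Q_H = 0.7911 × 414 = 328 kJ.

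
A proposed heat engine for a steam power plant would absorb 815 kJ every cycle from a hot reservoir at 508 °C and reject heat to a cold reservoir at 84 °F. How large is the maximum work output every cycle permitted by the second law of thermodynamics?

W_max ≈ 500 kJ

T_H = 508 °C → 508 + 273.15 = 781.15 K.
T_C = 84 °F → (84 − 32) × 5/9 = 28.89 °C = 302.04 K.
The upper bound on efficiency is η_max = 1 − T_C/T_H = 1 − 302.04/781.15 = 0.6133.
W_max = η_max · Q_H = 0.6133 × 815 = 500 kJ.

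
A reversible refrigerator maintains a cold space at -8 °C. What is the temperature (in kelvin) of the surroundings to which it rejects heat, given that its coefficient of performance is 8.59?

T_H ≈ 296 K

T_C = -8 °C → -8 + 273.15 = 265.15 K.
COP_R = T_C/(T_H − T_C) ⇒ T_H = T_C·(1 + 1/COP_R) = 265.15 × (1 + 1/8.59) = 296 K.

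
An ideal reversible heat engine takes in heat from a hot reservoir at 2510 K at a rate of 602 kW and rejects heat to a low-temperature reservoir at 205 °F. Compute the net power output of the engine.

Ẇ ≈ 513 kW

T_C = 205 °F → (205 − 32) × 5/9 = 96.11 °C = 369.26 K.
The Carnot efficiency is η = 1 − T_C/T_H = 1 − 369.26/2510.00 = 0.8529.
W = η·Q_H = 0.8529 × 602 = 513 kW.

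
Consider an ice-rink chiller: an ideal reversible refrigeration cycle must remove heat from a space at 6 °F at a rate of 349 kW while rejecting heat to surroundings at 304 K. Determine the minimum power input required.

T_C = 6 °F → (6 − 32) × 5/9 = -14.44 °C = 258.71 K.
COP_R = T_C/(T_H − T_C) = 258.71/45.29 = 5.7116.
W = Q_C/COP_R = 349/5.7116 = 61.1 kW.

Ẇ_in ≈ 61.1 kW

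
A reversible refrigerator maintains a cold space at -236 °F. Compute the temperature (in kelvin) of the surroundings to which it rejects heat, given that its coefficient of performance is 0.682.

T_C = -236 °F → (-236 − 32) × 5/9 = -148.89 °C = 124.26 K.
COP_R = T_C/(T_H − T_C) ⇒ T_H = T_C·(1 + 1/COP_R) = 124.26 × (1 + 1/0.682) = 306 K.

T_H ≈ 306 K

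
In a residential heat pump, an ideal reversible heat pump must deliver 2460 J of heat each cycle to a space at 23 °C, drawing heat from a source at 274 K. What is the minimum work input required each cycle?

W_in ≈ 184 J

T_H = 23 °C → 23 + 273.15 = 296.15 K.
The Carnot heat-pump COP is COP_HP = T_H/(T_H − T_C) = 296.15/22.15 = 13.3702.
W = Q_H/COP_HP = 2460/13.3702 = 184 J.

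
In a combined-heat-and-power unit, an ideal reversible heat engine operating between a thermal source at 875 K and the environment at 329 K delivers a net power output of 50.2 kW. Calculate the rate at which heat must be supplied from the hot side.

The Carnot efficiency is η = 1 − T_C/T_H = 1 − 329.00/875.00 = 0.6240.
Q_H = W/η = 50.2/0.6240 = 80.4 kW.

Q̇_H ≈ 80.4 kW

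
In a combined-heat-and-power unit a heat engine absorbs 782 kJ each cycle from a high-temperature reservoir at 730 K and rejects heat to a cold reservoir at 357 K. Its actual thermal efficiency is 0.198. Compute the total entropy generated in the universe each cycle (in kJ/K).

W = η·Q_H = 0.198 × 782 = 154.8 kJ, so Q_C = Q_H − W = 627.2 kJ.
Reservoir entropy changes: ΔS_H = −Q_H/T_H = −782/730.00 = -1.071 kJ/K and ΔS_C = +Q_C/T_C = 627.2/357.00 = 1.757 kJ/K.
ΔS_univ = −Q_H/T_H + Q_C/T_C = 0.686 kJ/K (> 0, since η = 0.198 < η_Carnot = 0.511).

ΔS_univ ≈ 0.686 kJ/K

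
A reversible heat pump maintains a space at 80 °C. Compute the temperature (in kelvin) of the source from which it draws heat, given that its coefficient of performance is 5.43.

T_C ≈ 288 K

T_H = 80 °C → 80 + 273.15 = 353.15 K.
COP_HP = T_H/(T_H − T_C) ⇒ T_C = T_H·(COP_HP − 1)/COP_HP = 353.15 × (5.43 − 1)/5.43 = 288 K.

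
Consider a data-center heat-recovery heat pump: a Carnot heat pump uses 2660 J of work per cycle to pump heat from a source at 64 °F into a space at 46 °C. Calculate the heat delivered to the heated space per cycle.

T_H = 46 °C → 46 + 273.15 = 319.15 K.
T_C = 64 °F → (64 − 32) × 5/9 = 17.78 °C = 290.93 K.
The Carnot heat-pump COP is COP_HP = T_H/(T_H − T_C) = 319.15/28.22 = 11.3085.
Q_H = COP_HP · W = 11.3085 × 2660 = 30100 J.

Q_H ≈ 30100 J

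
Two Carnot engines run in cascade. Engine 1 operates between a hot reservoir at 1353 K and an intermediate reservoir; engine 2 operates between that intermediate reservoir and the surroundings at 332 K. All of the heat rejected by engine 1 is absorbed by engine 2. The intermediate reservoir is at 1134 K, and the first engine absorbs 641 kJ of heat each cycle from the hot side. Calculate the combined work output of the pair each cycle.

Two reversible stages in series are equivalent to a single Carnot engine between T_H and T_C, so η_total = 1 − T_C/T_H = 1 − 332.00/1353.00 = 0.7546.
W_total = η_total · Q_H = 0.7546 × 641 = 484 kJ.

W_total ≈ 484 kJ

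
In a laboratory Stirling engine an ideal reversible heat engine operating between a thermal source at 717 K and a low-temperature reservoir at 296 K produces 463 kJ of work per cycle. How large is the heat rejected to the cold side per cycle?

The Carnot efficiency is η = 1 − T_C/T_H = 1 − 296.00/717.00 = 0.5872.
Since Q_C/Q_H = T_C/T_H and Q_H = W/η, Q_C = W·T_C/(T_H − T_C) = 463 × 296.00/421.00 = 326 kJ.

Q_C ≈ 326 kJ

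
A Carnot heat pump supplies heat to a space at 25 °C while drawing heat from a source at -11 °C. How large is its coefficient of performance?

T_H = 25 °C → 25 + 273.15 = 298.15 K.
T_C = -11 °C → -11 + 273.15 = 262.15 K.
Reversible heating COP: COP_HP = T_H/(T_H − T_C) = 298.15/(298.15 − 262.15) = 8.28.

COP_HP ≈ 8.28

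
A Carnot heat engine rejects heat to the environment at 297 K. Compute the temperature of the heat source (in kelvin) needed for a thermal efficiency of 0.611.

T_H ≈ 763 K

From η = 1 − T_C/T_H, solving for T_H gives T_H = T_C/(1 − η) = 297.00/(1 − 0.611) = 763 K.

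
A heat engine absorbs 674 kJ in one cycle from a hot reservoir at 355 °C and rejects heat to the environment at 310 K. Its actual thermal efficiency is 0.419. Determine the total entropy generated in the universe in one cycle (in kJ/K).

ΔS_univ ≈ 0.1902 kJ/K

T_H = 355 °C → 355 + 273.15 = 628.15 K.
W = η·Q_H = 0.419 × 674 = 282.4 kJ, so Q_C = Q_H − W = 391.6 kJ.
The hot reservoir loses entropy Q_H/T_H = 674/628.15 = 1.073 kJ/K; the cold reservoir gains Q_C/T_C = 391.6/310.00 = 1.263 kJ/K.
ΔS_univ = −Q_H/T_H + Q_C/T_C = 0.1902 kJ/K (> 0, since η = 0.419 < η_Carnot = 0.506).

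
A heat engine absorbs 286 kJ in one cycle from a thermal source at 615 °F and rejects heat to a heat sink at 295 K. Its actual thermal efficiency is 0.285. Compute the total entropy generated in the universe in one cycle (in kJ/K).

T_H = 615 °F → (615 − 32) × 5/9 = 323.89 °C = 597.04 K.
W = η·Q_H = 0.285 × 286 = 81.51 kJ, so Q_C = Q_H − W = 204.5 kJ.
Reservoir entropy changes: ΔS_H = −Q_H/T_H = −286/597.04 = -0.4790 kJ/K and ΔS_C = +Q_C/T_C = 204.5/295.00 = 0.6932 kJ/K.
ΔS_univ = −Q_H/T_H + Q_C/T_C = 0.2142 kJ/K (> 0, since η = 0.285 < η_Carnot = 0.506).

ΔS_univ ≈ 0.2142 kJ/K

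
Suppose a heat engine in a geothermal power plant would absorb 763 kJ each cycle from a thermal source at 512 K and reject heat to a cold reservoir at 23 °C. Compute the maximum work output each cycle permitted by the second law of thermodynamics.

W_max ≈ 322 kJ

T_C = 23 °C → 23 + 273.15 = 296.15 K.
By the Carnot theorem, η_max = 1 − T_C/T_H = 1 − 296.15/512.00 = 0.4216.
W_max = η_max · Q_H = 0.4216 × 763 = 322 kJ.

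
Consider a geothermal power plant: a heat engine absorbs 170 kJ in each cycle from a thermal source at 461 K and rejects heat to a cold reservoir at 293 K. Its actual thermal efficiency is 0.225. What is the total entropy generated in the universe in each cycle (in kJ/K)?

ΔS_univ ≈ 0.0809 kJ/K

W = η·Q_H = 0.225 × 170 = 38.25 kJ, so Q_C = Q_H − W = 131.8 kJ.
Entropy balance on the reservoirs: −Q_H/T_H = -0.3688 kJ/K, +Q_C/T_C = 0.4497 kJ/K.
ΔS_univ = −Q_H/T_H + Q_C/T_C = 0.0809 kJ/K (> 0, since η = 0.225 < η_Carnot = 0.364).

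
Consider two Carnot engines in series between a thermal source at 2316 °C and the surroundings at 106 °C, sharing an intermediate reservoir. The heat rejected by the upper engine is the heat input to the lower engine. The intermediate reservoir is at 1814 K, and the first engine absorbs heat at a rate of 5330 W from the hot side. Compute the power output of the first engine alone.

Ẇ₁ ≈ 1596 W

T_H = 2316 °C → 2316 + 273.15 = 2589.15 K.
T_C = 106 °C → 106 + 273.15 = 379.15 K.
First-stage efficiency η₁ = 1 − T_m/T_H = 1 − 1814.00/2589.15 = 0.2994.
W₁ = η₁·Q_H = 0.2994 × 5330 = 1596 W.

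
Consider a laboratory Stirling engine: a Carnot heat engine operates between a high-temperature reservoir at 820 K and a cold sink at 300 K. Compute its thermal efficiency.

η ≈ 0.634

Carnot efficiency: η = 1 − T_C/T_H = 1 − 300.00/820.00 = 0.634.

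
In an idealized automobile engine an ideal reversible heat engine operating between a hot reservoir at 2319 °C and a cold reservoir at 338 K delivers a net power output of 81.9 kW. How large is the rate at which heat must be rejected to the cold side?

T_H = 2319 °C → 2319 + 273.15 = 2592.15 K.
For a reversible engine, η = 1 − T_C/T_H = 1 − 338.00/2592.15 = 0.8696.
Since Q_C/Q_H = T_C/T_H and Q_H = W/η, Q_C = W·T_C/(T_H − T_C) = 81.9 × 338.00/2254.15 = 12.28 kW.

Q̇_C ≈ 12.28 kW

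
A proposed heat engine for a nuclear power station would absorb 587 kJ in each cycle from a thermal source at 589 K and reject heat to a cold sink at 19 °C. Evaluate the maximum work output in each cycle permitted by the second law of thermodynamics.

T_C = 19 °C → 19 + 273.15 = 292.15 K.
The upper bound on efficiency is η_max = 1 − T_C/T_H = 1 − 292.15/589.00 = 0.5040.
W_max = η_max · Q_H = 0.5040 × 587 = 296 kJ.

W_max ≈ 296 kJ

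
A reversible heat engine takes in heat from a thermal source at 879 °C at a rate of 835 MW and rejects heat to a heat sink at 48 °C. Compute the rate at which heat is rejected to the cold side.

Q̇_C ≈ 233 MW

T_H = 879 °C → 879 + 273.15 = 1152.15 K.
T_C = 48 °C → 48 + 273.15 = 321.15 K.
η_rev = 1 − T_C/T_H = 1 − 321.15/1152.15 = 0.7213.
For a reversible cycle Q_C/Q_H = T_C/T_H, so Q_C = 835 × 321.15/1152.15 = 233 MW.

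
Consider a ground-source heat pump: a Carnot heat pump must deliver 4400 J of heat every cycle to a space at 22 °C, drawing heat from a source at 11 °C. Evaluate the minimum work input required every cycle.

T_H = 22 °C → 22 + 273.15 = 295.15 K.
T_C = 11 °C → 11 + 273.15 = 284.15 K.
The Carnot heat-pump COP is COP_HP = T_H/(T_H − T_C) = 295.15/11.00 = 26.8318.
W = Q_H/COP_HP = 4400/26.8318 = 164.0 J.

W_in ≈ 164.0 J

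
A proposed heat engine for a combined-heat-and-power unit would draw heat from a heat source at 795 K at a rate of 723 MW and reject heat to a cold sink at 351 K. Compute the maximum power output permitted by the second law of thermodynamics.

Ẇ_max ≈ 404 MW

No engine can exceed the Carnot limit: η_max = 1 − T_C/T_H = 1 − 351.00/795.00 = 0.5585.
W_max = η_max · Q_H = 0.5585 × 723 = 404 MW.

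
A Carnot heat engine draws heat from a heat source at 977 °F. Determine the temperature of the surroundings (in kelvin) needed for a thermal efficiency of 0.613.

T_C ≈ 309 K

T_H = 977 °F → (977 − 32) × 5/9 = 525.00 °C = 798.15 K.
From η = 1 − T_C/T_H, T_C = T_H·(1 − η) = 798.15 × (1 − 0.613) = 309 K.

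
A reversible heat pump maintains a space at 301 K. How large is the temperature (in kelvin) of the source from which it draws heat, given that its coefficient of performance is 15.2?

T_C ≈ 281 K

COP_HP = T_H/(T_H − T_C) ⇒ T_C = T_H·(COP_HP − 1)/COP_HP = 301.00 × (15.2 − 1)/15.2 = 281 K.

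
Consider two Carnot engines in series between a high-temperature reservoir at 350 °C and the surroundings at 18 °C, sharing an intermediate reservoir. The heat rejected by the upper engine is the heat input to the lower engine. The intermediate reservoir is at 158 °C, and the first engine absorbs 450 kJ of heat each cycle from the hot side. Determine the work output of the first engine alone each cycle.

W₁ ≈ 139 kJ

T_H = 350 °C → 350 + 273.15 = 623.15 K.
T_C = 18 °C → 18 + 273.15 = 291.15 K.
T_m = 158 °C → 158 + 273.15 = 431.15 K.
First-stage efficiency η₁ = 1 − T_m/T_H = 1 − 431.15/623.15 = 0.3081.
W₁ = η₁·Q_H = 0.3081 × 450 = 139 kJ.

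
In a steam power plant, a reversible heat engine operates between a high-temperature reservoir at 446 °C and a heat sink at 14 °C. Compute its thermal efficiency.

η ≈ 0.6007

T_H = 446 °C → 446 + 273.15 = 719.15 K.
T_C = 14 °C → 14 + 273.15 = 287.15 K.
For a reversible engine, η = 1 − T_C/T_H = 1 − 287.15/719.15 = 0.6007.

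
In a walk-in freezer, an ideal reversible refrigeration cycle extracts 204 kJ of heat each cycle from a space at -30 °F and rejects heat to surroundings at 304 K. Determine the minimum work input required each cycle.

T_C = -30 °F → (-30 − 32) × 5/9 = -34.44 °C = 238.71 K.
Carnot COP: COP_R = T_C/(T_H − T_C) = 238.71/65.29 = 3.6558.
W = Q_C/COP_R = 204/3.6558 = 55.80 kJ.

W_in ≈ 55.80 kJ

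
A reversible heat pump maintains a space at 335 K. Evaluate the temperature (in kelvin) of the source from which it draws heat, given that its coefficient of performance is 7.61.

COP_HP = T_H/(T_H − T_C) ⇒ T_C = T_H·(COP_HP − 1)/COP_HP = 335.00 × (7.61 − 1)/7.61 = 291 K.

T_C ≈ 291 K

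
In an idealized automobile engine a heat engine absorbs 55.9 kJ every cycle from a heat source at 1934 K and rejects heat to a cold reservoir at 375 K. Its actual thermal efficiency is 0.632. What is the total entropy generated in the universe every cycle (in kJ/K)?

ΔS_univ ≈ 0.0260 kJ/K

W = η·Q_H = 0.632 × 55.9 = 35.33 kJ, so Q_C = Q_H − W = 20.57 kJ.
Entropy balance on the reservoirs: −Q_H/T_H = -0.02890 kJ/K, +Q_C/T_C = 0.05486 kJ/K.
ΔS_univ = −Q_H/T_H + Q_C/T_C = 0.0260 kJ/K (> 0, since η = 0.632 < η_Carnot = 0.806).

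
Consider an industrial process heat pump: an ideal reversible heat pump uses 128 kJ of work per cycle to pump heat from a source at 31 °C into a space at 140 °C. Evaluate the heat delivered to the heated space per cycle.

Q_H ≈ 485 kJ

T_H = 140 °C → 140 + 273.15 = 413.15 K.
T_C = 31 °C → 31 + 273.15 = 304.15 K.
COP_HP = T_H/(T_H − T_C) = 413.15/109.00 = 3.7904.
Q_H = COP_HP · W = 3.7904 × 128 = 485 kJ.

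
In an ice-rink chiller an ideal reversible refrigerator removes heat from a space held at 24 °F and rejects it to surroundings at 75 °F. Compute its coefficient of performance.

COP_R ≈ 9.48

T_H = 75 °F → (75 − 32) × 5/9 = 23.89 °C = 297.04 K.
T_C = 24 °F → (24 − 32) × 5/9 = -4.44 °C = 268.71 K.
COP_R = T_C/(T_H − T_C) = 268.71/(297.04 − 268.71) = 9.48.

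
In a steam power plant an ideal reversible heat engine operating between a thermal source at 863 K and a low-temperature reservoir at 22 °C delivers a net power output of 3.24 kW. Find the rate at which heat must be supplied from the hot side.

Q̇_H ≈ 4.92 kW

T_C = 22 °C → 22 + 273.15 = 295.15 K.
Since the cycle is reversible, η = 1 − T_C/T_H = 1 − 295.15/863.00 = 0.6580.
Q_H = W/η = 3.24/0.6580 = 4.92 kW.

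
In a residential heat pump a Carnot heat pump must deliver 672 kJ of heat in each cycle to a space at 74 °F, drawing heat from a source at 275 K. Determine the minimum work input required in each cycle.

W_in ≈ 48.69 kJ

T_H = 74 °F → (74 − 32) × 5/9 = 23.33 °C = 296.48 K.
COP_HP = T_H/(T_H − T_C) = 296.48/21.48 = 13.8006.
W = Q_H/COP_HP = 672/13.8006 = 48.69 kJ.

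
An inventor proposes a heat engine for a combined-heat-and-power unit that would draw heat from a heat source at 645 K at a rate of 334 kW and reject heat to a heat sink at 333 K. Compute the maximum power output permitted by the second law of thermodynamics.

Ẇ_max ≈ 161.6 kW

By the Carnot theorem, η_max = 1 − T_C/T_H = 1 − 333.00/645.00 = 0.4837.
W_max = η_max · Q_H = 0.4837 × 334 = 161.6 kW.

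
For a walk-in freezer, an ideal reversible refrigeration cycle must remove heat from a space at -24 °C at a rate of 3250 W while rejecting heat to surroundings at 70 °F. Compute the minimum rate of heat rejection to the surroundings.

T_H = 70 °F → (70 − 32) × 5/9 = 21.11 °C = 294.26 K.
T_C = -24 °C → -24 + 273.15 = 249.15 K.
For a reversible cycle Q_H/Q_C = T_H/T_C, so Q_H = Q_C·T_H/T_C = 3250 × 294.26/249.15 = 3840 W.

Q̇_H ≈ 3840 W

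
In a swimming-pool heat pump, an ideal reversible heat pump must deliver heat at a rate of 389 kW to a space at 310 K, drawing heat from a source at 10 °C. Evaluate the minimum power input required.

Ẇ_in ≈ 33.7 kW

T_C = 10 °C → 10 + 273.15 = 283.15 K.
The Carnot heat-pump COP is COP_HP = T_H/(T_H − T_C) = 310.00/26.85 = 11.5456.
W = Q_H/COP_HP = 389/11.5456 = 33.7 kW.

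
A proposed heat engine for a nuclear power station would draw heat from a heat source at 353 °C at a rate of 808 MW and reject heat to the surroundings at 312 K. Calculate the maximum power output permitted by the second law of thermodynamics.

T_H = 353 °C → 353 + 273.15 = 626.15 K.
The upper bound on efficiency is η_max = 1 − T_C/T_H = 1 − 312.00/626.15 = 0.5017.
W_max = η_max · Q_H = 0.5017 × 808 = 405 MW.

Ẇ_max ≈ 405 MW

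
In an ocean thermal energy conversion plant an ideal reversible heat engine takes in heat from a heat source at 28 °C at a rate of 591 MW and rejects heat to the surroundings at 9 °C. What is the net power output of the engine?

Ẇ ≈ 37.29 MW

T_H = 28 °C → 28 + 273.15 = 301.15 K.
T_C = 9 °C → 9 + 273.15 = 282.15 K.
η_rev = 1 − T_C/T_H = 1 − 282.15/301.15 = 0.0631.
W = η·Q_H = 0.0631 × 591 = 37.29 MW.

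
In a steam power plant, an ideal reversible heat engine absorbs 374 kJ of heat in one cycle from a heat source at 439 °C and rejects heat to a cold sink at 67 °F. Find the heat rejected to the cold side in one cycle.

Q_C ≈ 154 kJ

T_H = 439 °C → 439 + 273.15 = 712.15 K.
T_C = 67 °F → (67 − 32) × 5/9 = 19.44 °C = 292.59 K.
The Carnot efficiency is η = 1 − T_C/T_H = 1 − 292.59/712.15 = 0.5891.
For a reversible cycle Q_C/Q_H = T_C/T_H, so Q_C = 374 × 292.59/712.15 = 154 kJ.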